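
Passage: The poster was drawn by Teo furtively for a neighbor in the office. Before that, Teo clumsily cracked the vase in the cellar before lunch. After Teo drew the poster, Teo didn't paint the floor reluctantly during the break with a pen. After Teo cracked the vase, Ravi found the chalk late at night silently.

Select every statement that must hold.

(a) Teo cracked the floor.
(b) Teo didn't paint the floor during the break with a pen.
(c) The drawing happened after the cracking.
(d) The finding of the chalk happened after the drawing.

(c)

(a) Not entailed — Teo cracked the vase, not the floor; the floor belongs to the painting event.
(b) Not entailed — dropping 'reluctantly' under negation is not valid — the original leaves open that Teo painted the floor some other way.
(c) Entailed — the narrative places the cracking before the drawing.
(d) Not entailed — the narrative doesn't order the drawing relative to the finding.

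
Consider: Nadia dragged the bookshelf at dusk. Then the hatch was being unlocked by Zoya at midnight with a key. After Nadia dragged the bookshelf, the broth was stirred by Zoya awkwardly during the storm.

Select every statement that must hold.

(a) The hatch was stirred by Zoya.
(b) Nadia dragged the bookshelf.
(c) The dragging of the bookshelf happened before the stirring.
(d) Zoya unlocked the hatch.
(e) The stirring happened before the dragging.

(a) Not entailed — Zoya stirred the broth, not the hatch; the hatch belongs to the unlocking event.
(b) Entailed — this follows by dropping conjuncts from the dragging event's description.
(c) Entailed — the narrative places the dragging before the stirring.
(d) Not entailed — 'was unlocking' is progressive on an accomplishment; it does not entail the completed 'unlocked'.
(e) Not entailed — the narrative places the dragging before the stirring, not after.

(b), (c)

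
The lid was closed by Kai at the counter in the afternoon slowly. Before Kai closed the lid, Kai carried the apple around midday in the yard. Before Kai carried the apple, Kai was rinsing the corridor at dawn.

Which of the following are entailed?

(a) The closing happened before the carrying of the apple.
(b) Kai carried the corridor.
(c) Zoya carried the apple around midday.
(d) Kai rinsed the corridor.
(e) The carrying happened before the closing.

(d), (e)

(a) Not entailed — the narrative places the carrying before the closing, not after.
(b) Not entailed — Kai carried the apple, not the corridor; the corridor belongs to the rinsing event.
(c) Not entailed — the passage has Kai carrying the apple, not Zoya.
(d) Entailed — 'rinse' is an activity; 'was rinsing' entails that some rinsing happened, so 'rinsed' holds.
(e) Entailed — the narrative places the carrying before the closing.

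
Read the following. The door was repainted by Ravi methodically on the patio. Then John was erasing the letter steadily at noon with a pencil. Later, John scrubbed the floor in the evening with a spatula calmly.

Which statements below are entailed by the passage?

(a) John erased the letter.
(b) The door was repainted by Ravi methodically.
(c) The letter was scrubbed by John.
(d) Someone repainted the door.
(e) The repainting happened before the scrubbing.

(a) Not entailed — 'was erasing' is progressive on an accomplishment; it does not entail the completed 'erased'.
(b) Entailed — the original entails any weakening of itself; this just drops 'on the patio'.
(c) Not entailed — John scrubbed the floor, not the letter; the letter belongs to the erasing event.
(d) Entailed — this follows by dropping conjuncts from the repainting event's description.
(e) Entailed — the narrative places the repainting before the scrubbing.

(b), (d), (e)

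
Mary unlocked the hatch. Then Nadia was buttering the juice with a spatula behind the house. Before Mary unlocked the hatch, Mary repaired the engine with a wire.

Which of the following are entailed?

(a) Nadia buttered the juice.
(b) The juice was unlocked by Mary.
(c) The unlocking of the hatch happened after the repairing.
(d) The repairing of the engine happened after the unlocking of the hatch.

(c)

(a) Not entailed — 'was buttering' is progressive on an accomplishment; it does not entail the completed 'buttered'.
(b) Not entailed — Mary unlocked the hatch, not the juice; the juice belongs to the buttering event.
(c) Entailed — the narrative places the repairing before the unlocking.
(d) Not entailed — the narrative places the repairing before the unlocking, not after.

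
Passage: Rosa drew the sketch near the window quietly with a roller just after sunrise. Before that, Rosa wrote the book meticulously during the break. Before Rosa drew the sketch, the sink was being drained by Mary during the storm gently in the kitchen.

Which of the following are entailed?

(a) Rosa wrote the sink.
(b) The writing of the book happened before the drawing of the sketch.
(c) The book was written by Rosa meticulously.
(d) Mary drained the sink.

(b), (c)

(a) Not entailed — Rosa wrote the book, not the sink; the sink belongs to the draining event.
(b) Entailed — the narrative places the writing before the drawing.
(c) Entailed — the original entails any weakening of itself; this just drops 'during the break'.
(d) Not entailed — 'was draining' is progressive on an accomplishment; it does not entail the completed 'drained'.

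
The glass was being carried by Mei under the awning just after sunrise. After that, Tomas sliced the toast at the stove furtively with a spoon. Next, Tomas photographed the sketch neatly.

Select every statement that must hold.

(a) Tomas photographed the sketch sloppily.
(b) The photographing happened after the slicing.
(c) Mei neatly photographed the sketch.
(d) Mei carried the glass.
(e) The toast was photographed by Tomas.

(a) Not entailed — 'sloppily' adds a manner not in (and inconsistent with) the original.
(b) Entailed — the narrative places the slicing before the photographing.
(c) Not entailed — the passage has Tomas photographing the sketch, not Mei.
(d) Entailed — 'carry' is an activity; 'was carrying' entails that some carrying happened, so 'carried' holds.
(e) Not entailed — Tomas photographed the sketch, not the toast; the toast belongs to the slicing event.

(b), (d)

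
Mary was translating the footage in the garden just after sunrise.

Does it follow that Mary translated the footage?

no

'was translating' is progressive; for an accomplishment like 'translate the footage', it doesn't entail completion.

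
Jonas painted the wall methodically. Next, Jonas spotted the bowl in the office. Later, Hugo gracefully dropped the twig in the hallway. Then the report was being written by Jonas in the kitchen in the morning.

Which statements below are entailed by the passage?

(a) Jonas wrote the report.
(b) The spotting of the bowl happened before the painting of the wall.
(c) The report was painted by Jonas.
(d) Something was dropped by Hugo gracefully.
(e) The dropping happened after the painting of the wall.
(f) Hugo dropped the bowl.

(d), (e)

(a) Not entailed — 'was writing' is progressive on an accomplishment; it does not entail the completed 'wrote'.
(b) Not entailed — the narrative places the painting before the spotting, not after.
(c) Not entailed — Jonas painted the wall, not the report; the report belongs to the writing event.
(d) Entailed — dropping 'in the hallway' and generalizing the patient leaves a sub-description the original still satisfies.
(e) Entailed — the narrative places the painting before the dropping.
(f) Not entailed — Hugo dropped the twig, not the bowl; the bowl belongs to the spotting event.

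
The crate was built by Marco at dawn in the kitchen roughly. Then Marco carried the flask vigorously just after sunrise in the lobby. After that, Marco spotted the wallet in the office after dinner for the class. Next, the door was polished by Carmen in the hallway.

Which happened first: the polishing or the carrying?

the carrying

The connectives place the carrying before the polishing.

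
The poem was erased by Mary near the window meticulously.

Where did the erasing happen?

'near the window' marks the location of the erasing event.

near the window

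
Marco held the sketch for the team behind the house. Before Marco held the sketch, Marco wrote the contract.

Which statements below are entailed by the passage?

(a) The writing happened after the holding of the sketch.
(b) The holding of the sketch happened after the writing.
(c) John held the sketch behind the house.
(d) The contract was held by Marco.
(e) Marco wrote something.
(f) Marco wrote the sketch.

(b), (e)

(a) Not entailed — the narrative places the writing before the holding, not after.
(b) Entailed — the narrative places the writing before the holding.
(c) Not entailed — the passage has Marco holding the sketch, not John.
(d) Not entailed — Marco held the sketch, not the contract; the contract belongs to the writing event.
(e) Entailed — every conjunct here is already in the original writing event.
(f) Not entailed — Marco wrote the contract, not the sketch; the sketch belongs to the holding event.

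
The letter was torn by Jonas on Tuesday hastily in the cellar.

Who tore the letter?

'Jonas' marks the agent of the tearing event.

Jonas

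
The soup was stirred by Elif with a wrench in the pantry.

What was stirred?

the soup

'the soup' marks the patient of the stirring event.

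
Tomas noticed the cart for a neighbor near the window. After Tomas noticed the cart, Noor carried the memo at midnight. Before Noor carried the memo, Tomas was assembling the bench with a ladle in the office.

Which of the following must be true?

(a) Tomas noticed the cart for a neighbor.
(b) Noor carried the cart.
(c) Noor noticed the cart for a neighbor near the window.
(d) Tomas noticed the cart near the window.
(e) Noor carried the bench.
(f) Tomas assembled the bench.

(a), (d)

(a) Entailed — the original entails any weakening of itself; this just drops 'near the window'.
(b) Not entailed — Noor carried the memo, not the cart; the cart belongs to the noticing event.
(c) Not entailed — the passage has Tomas noticing the cart, not Noor.
(d) Entailed — the original entails any weakening of itself; this just drops 'for a neighbor'.
(e) Not entailed — Noor carried the memo, not the bench; the bench belongs to the assembling event.
(f) Not entailed — 'was assembling' is progressive on an accomplishment; it does not entail the completed 'assembled'.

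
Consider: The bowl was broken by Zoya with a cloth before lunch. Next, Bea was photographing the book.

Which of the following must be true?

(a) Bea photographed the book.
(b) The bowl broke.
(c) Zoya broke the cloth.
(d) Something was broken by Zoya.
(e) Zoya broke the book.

(b), (d)

(a) Not entailed — 'was photographing' is progressive on an accomplishment; it does not entail the completed 'photographed'.
(b) Entailed — 'Zoya broke the bowl' is causative; it entails the inchoative 'the bowl broke'.
(c) Not entailed — the cloth is the instrument, not what was broken.
(d) Entailed — the original entails any weakening of itself; this just drops 'with a cloth', 'before lunch' and generalizes the patient.
(e) Not entailed — Zoya broke the bowl, not the book; the book belongs to the photographing event.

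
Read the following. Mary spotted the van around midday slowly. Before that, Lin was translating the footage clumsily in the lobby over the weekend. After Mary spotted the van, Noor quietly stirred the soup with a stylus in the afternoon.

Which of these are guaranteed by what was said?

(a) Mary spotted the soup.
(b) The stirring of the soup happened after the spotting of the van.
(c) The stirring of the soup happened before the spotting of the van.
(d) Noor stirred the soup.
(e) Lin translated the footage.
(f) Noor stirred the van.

(a) Not entailed — Mary spotted the van, not the soup; the soup belongs to the stirring event.
(b) Entailed — the narrative places the spotting before the stirring.
(c) Not entailed — the narrative places the spotting before the stirring, not after.
(d) Entailed — this follows by dropping conjuncts from the stirring event's description.
(e) Not entailed — 'was translating' is progressive on an accomplishment; it does not entail the completed 'translated'.
(f) Not entailed — Noor stirred the soup, not the van; the van belongs to the spotting event.

(b), (d)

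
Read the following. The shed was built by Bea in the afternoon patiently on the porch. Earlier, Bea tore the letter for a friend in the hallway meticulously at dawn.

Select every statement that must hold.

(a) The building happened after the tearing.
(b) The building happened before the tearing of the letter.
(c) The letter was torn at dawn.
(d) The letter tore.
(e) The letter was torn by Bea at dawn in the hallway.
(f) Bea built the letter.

(a), (c), (d), (e)

(a) Entailed — the narrative places the tearing before the building.
(b) Not entailed — the narrative places the tearing before the building, not after.
(c) Entailed — every conjunct here is already in the original tearing event.
(d) Entailed — 'Bea tore the letter' is causative; it entails the inchoative 'the letter tore'.
(e) Entailed — the original entails any weakening of itself; this just drops 'for a friend', 'meticulously'.
(f) Not entailed — Bea built the shed, not the letter; the letter belongs to the tearing event.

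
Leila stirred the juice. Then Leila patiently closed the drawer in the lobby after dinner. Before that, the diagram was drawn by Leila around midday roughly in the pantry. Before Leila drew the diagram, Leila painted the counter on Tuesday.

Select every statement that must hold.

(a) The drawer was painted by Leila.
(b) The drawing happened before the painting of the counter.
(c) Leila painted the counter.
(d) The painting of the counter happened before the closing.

(c), (d)

(a) Not entailed — Leila painted the counter, not the drawer; the drawer belongs to the closing event.
(b) Not entailed — the narrative places the painting before the drawing, not after.
(c) Entailed — dropping 'on Tuesday' leaves a sub-description the original still satisfies.
(d) Entailed — the narrative places the painting before the closing.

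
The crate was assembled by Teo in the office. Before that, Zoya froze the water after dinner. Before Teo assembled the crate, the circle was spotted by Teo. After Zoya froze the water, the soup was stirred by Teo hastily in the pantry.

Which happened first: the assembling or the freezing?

the freezing

The connectives place the freezing before the assembling.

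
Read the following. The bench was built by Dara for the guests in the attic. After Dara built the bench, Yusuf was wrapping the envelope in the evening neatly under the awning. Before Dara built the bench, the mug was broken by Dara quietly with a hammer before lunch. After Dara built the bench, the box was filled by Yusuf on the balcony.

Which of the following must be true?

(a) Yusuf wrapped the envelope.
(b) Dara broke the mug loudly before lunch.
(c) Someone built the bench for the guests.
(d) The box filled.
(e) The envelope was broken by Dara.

(c), (d)

(a) Not entailed — 'was wrapping' is progressive on an accomplishment; it does not entail the completed 'wrapped'.
(b) Not entailed — 'loudly' adds a manner not in (and inconsistent with) the original.
(c) Entailed — dropping 'in the attic' and generalizing the agent leaves a sub-description the original still satisfies.
(d) Entailed — 'Yusuf filled the box' is causative; it entails the inchoative 'the box filled'.
(e) Not entailed — Dara broke the mug, not the envelope; the envelope belongs to the wrapping event.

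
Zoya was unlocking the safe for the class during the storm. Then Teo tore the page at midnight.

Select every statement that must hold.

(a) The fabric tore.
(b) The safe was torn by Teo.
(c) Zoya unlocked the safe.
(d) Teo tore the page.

(d)

(a) Not entailed — the page is what tore, not the fabric.
(b) Not entailed — Teo tore the page, not the safe; the safe belongs to the unlocking event.
(c) Not entailed — 'was unlocking' is progressive on an accomplishment; it does not entail the completed 'unlocked'.
(d) Entailed — dropping 'at midnight' leaves a sub-description the original still satisfies.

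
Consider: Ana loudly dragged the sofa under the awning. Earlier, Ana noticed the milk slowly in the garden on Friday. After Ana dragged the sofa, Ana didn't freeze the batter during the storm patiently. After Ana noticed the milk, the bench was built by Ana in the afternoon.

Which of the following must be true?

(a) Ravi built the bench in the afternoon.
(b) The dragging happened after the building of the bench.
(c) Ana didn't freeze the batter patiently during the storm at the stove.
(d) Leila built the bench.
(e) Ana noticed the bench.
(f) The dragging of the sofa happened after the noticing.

(c), (f)

(a) Not entailed — the passage has Ana building the bench, not Ravi.
(b) Not entailed — the narrative doesn't order the building relative to the dragging.
(c) Entailed — under negation, adding a further restriction is entailed: if no such freezing event occurred, none occurred at the stove either.
(d) Not entailed — the passage has Ana building the bench, not Leila.
(e) Not entailed — Ana noticed the milk, not the bench; the bench belongs to the building event.
(f) Entailed — the narrative places the noticing before the dragging.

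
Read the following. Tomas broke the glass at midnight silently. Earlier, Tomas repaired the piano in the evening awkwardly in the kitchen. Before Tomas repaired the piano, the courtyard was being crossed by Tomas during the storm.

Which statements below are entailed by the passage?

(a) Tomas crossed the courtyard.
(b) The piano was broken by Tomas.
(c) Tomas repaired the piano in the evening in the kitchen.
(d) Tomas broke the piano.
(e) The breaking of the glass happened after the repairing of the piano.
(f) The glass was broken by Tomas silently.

(a) Not entailed — 'was crossing' is progressive on an accomplishment; it does not entail the completed 'crossed'.
(b) Not entailed — Tomas broke the glass, not the piano; the piano belongs to the repairing event.
(c) Entailed — this follows by dropping conjuncts from the repairing event's description.
(d) Not entailed — Tomas broke the glass, not the piano; the piano belongs to the repairing event.
(e) Entailed — the narrative places the repairing before the breaking.
(f) Entailed — every conjunct here is already in the original breaking event.

(c), (e), (f)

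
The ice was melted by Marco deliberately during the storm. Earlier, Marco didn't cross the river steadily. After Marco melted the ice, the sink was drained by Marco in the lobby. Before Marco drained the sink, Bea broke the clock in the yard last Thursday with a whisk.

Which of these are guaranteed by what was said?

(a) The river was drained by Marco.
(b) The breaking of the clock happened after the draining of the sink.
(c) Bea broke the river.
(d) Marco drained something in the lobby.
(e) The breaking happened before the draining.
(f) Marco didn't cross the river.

(d), (e)

(a) Not entailed — Marco drained the sink, not the river; the river belongs to the crossing event.
(b) Not entailed — the narrative places the breaking before the draining, not after.
(c) Not entailed — Bea broke the clock, not the river; the river belongs to the crossing event.
(d) Entailed — this follows by dropping conjuncts from the draining event's description.
(e) Entailed — the narrative places the breaking before the draining.
(f) Not entailed — dropping 'steadily' under negation is not valid — the original leaves open that Marco crossed the river some other way.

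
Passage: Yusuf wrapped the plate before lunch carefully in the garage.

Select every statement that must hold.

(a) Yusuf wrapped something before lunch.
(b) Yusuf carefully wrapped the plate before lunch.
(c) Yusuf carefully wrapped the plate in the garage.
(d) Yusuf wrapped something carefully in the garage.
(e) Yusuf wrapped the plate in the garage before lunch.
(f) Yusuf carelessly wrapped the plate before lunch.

(a) Entailed — this follows by dropping conjuncts from the wrapping event's description.
(b) Entailed — the original entails any weakening of itself; this just drops 'in the garage'.
(c) Entailed — this follows by dropping conjuncts from the wrapping event's description.
(d) Entailed — dropping 'before lunch' and generalizing the patient leaves a sub-description the original still satisfies.
(e) Entailed — this follows by dropping conjuncts from the wrapping event's description.
(f) Not entailed — 'carelessly' adds a manner not in (and inconsistent with) the original.

(a), (b), (c), (d), (e)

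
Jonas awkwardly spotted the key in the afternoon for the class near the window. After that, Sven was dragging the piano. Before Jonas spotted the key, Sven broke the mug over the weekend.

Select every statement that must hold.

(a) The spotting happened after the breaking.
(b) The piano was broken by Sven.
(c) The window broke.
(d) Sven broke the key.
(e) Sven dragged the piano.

(a), (e)

(a) Entailed — the narrative places the breaking before the spotting.
(b) Not entailed — Sven broke the mug, not the piano; the piano belongs to the dragging event.
(c) Not entailed — the mug is what broke, not the window.
(d) Not entailed — Sven broke the mug, not the key; the key belongs to the spotting event.
(e) Entailed — 'drag' is an activity; 'was dragging' entails that some dragging happened, so 'dragged' holds.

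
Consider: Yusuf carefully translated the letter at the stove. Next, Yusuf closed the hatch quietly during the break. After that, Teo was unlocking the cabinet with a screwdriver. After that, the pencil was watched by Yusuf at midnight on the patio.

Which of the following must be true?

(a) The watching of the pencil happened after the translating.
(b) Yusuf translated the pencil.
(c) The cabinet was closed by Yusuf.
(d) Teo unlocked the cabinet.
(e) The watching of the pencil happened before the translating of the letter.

(a) Entailed — the narrative places the translating before the watching.
(b) Not entailed — Yusuf translated the letter, not the pencil; the pencil belongs to the watching event.
(c) Not entailed — Yusuf closed the hatch, not the cabinet; the cabinet belongs to the unlocking event.
(d) Not entailed — 'was unlocking' is progressive on an accomplishment; it does not entail the completed 'unlocked'.
(e) Not entailed — the narrative places the translating before the watching, not after.

(a)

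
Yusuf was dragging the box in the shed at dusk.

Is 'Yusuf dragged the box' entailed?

yes

'drag' is atelic; if Yusuf was dragging the box, then Yusuf dragged the box (for some time).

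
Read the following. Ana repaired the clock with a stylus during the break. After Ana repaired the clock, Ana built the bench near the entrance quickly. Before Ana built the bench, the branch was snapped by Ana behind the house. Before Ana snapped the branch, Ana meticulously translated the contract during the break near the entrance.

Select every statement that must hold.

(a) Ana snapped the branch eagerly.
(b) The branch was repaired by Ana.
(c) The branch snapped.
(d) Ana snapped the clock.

(a) Not entailed — 'eagerly' adds information not in the original event.
(b) Not entailed — Ana repaired the clock, not the branch; the branch belongs to the snapping event.
(c) Entailed — 'Ana snapped the branch' is causative; it entails the inchoative 'the branch snapped'.
(d) Not entailed — Ana snapped the branch, not the clock; the clock belongs to the repairing event.

(c)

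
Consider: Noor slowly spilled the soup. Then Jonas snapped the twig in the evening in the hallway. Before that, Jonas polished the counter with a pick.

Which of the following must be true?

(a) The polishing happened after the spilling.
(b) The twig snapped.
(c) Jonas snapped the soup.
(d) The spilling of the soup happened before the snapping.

(a) Not entailed — the narrative doesn't order the spilling relative to the polishing.
(b) Entailed — 'Jonas snapped the twig' is causative; it entails the inchoative 'the twig snapped'.
(c) Not entailed — Jonas snapped the twig, not the soup; the soup belongs to the spilling event.
(d) Entailed — the narrative places the spilling before the snapping.

(b), (d)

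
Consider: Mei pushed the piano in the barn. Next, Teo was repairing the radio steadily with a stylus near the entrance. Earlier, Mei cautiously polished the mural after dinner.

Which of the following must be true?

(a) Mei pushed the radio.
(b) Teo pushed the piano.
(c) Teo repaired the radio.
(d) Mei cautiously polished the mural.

(a) Not entailed — Mei pushed the piano, not the radio; the radio belongs to the repairing event.
(b) Not entailed — the passage has Mei pushing the piano, not Teo.
(c) Not entailed — 'was repairing' is progressive on an accomplishment; it does not entail the completed 'repaired'.
(d) Entailed — the original entails any weakening of itself; this just drops 'after dinner'.

(d)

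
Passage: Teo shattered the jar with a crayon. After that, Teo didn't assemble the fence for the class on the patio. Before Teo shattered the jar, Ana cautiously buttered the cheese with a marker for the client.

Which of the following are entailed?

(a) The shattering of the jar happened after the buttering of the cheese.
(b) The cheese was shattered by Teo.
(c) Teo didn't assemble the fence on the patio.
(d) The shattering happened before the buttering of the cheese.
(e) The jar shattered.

(a), (e)

(a) Entailed — the narrative places the buttering before the shattering.
(b) Not entailed — Teo shattered the jar, not the cheese; the cheese belongs to the buttering event.
(c) Not entailed — dropping 'for the class' under negation is not valid — the original leaves open that Teo assembled the fence some other way.
(d) Not entailed — the narrative places the buttering before the shattering, not after.
(e) Entailed — 'Teo shattered the jar' is causative; it entails the inchoative 'the jar shattered'.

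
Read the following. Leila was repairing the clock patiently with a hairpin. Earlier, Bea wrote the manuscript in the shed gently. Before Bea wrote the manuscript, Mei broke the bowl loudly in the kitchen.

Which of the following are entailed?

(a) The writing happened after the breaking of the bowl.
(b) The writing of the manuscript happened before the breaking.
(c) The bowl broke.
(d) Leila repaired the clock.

(a), (c)

(a) Entailed — the narrative places the breaking before the writing.
(b) Not entailed — the narrative places the breaking before the writing, not after.
(c) Entailed — 'Mei broke the bowl' is causative; it entails the inchoative 'the bowl broke'.
(d) Not entailed — 'was repairing' is progressive on an accomplishment; it does not entail the completed 'repaired'.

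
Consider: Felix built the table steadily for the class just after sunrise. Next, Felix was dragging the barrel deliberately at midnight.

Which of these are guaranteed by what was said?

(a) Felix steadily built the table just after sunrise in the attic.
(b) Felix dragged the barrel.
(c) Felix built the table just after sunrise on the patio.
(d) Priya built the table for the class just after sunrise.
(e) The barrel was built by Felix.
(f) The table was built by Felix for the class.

(b), (f)

(a) Not entailed — 'in the attic' adds information not in the original event.
(b) Entailed — 'drag' is an activity; 'was dragging' entails that some dragging happened, so 'dragged' holds.
(c) Not entailed — 'on the patio' adds information not in the original event.
(d) Not entailed — the passage has Felix building the table, not Priya.
(e) Not entailed — Felix built the table, not the barrel; the barrel belongs to the dragging event.
(f) Entailed — every conjunct here is already in the original building event.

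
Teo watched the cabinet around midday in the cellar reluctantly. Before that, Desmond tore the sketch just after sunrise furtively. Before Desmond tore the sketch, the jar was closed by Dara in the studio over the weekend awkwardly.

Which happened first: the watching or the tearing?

The connectives place the tearing before the watching.

the tearing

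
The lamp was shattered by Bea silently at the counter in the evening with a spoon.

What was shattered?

'the lamp' marks the patient of the shattering event.

the lamp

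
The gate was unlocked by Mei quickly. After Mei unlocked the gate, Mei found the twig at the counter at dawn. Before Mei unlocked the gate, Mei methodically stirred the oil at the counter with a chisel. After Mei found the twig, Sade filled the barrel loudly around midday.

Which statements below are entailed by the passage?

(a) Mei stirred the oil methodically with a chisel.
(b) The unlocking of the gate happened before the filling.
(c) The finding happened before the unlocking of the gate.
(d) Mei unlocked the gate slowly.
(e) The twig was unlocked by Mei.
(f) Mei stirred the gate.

(a), (b)

(a) Entailed — this follows by dropping conjuncts from the stirring event's description.
(b) Entailed — the narrative places the unlocking before the filling.
(c) Not entailed — the narrative places the unlocking before the finding, not after.
(d) Not entailed — 'slowly' adds a manner not in (and inconsistent with) the original.
(e) Not entailed — Mei unlocked the gate, not the twig; the twig belongs to the finding event.
(f) Not entailed — Mei stirred the oil, not the gate; the gate belongs to the unlocking event.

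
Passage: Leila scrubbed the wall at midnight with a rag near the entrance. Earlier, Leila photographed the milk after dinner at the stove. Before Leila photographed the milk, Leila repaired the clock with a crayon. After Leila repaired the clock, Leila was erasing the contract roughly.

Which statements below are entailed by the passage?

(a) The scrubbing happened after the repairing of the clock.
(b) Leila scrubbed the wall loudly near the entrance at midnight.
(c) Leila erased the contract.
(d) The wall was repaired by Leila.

(a)

(a) Entailed — the narrative places the repairing before the scrubbing.
(b) Not entailed — 'loudly' adds information not in the original event.
(c) Not entailed — 'was erasing' is progressive on an accomplishment; it does not entail the completed 'erased'.
(d) Not entailed — Leila repaired the clock, not the wall; the wall belongs to the scrubbing event.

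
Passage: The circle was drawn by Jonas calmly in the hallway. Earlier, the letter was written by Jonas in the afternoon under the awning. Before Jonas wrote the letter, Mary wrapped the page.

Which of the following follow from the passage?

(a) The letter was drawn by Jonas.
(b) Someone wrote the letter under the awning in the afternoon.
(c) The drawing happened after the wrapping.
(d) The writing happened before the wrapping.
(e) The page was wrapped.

(b), (c), (e)

(a) Not entailed — Jonas drew the circle, not the letter; the letter belongs to the writing event.
(b) Entailed — every conjunct here is already in the original writing event.
(c) Entailed — the narrative places the wrapping before the drawing.
(d) Not entailed — the narrative places the wrapping before the writing, not after.
(e) Entailed — every conjunct here is already in the original wrapping event.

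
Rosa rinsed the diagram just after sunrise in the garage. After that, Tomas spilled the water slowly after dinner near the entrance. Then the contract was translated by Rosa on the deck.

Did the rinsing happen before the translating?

The narrative orders the rinsing before the translating.

yes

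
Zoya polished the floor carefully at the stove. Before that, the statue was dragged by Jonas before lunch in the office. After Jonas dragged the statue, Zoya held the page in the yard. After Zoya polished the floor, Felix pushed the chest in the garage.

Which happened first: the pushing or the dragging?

the dragging

The connectives place the dragging before the pushing.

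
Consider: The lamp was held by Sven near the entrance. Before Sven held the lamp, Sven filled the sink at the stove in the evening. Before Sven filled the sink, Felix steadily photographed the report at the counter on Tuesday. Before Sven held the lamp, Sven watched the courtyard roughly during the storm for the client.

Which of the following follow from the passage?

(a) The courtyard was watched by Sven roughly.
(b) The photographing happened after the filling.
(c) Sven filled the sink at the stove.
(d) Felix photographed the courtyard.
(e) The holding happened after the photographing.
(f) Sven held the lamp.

(a) Entailed — dropping 'for the client', 'during the storm' leaves a sub-description the original still satisfies.
(b) Not entailed — the narrative places the photographing before the filling, not after.
(c) Entailed — every conjunct here is already in the original filling event.
(d) Not entailed — Felix photographed the report, not the courtyard; the courtyard belongs to the watching event.
(e) Entailed — the narrative places the photographing before the holding.
(f) Entailed — the original entails any weakening of itself; this just drops 'near the entrance'.

(a), (c), (e), (f)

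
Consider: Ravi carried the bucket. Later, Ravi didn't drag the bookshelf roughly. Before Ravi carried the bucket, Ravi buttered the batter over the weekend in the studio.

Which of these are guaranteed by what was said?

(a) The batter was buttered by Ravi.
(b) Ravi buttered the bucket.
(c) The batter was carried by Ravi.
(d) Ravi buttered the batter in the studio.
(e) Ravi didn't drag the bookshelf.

(a), (d)

(a) Entailed — every conjunct here is already in the original buttering event.
(b) Not entailed — Ravi buttered the batter, not the bucket; the bucket belongs to the carrying event.
(c) Not entailed — Ravi carried the bucket, not the batter; the batter belongs to the buttering event.
(d) Entailed — this follows by dropping conjuncts from the buttering event's description.
(e) Not entailed — dropping 'roughly' under negation is not valid — the original leaves open that Ravi dragged the bookshelf some other way.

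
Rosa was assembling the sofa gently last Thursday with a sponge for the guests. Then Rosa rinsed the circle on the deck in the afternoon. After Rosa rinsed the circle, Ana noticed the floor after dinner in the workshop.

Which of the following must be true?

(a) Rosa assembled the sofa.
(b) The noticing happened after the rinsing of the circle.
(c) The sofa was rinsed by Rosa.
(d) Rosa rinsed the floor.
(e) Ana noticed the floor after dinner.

(b), (e)

(a) Not entailed — 'was assembling' is progressive on an accomplishment; it does not entail the completed 'assembled'.
(b) Entailed — the narrative places the rinsing before the noticing.
(c) Not entailed — Rosa rinsed the circle, not the sofa; the sofa belongs to the assembling event.
(d) Not entailed — Rosa rinsed the circle, not the floor; the floor belongs to the noticing event.
(e) Entailed — this follows by dropping conjuncts from the noticing event's description.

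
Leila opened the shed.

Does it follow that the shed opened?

'Leila opened the shed' is the causative; it entails the inchoative 'the shed opened'.

yes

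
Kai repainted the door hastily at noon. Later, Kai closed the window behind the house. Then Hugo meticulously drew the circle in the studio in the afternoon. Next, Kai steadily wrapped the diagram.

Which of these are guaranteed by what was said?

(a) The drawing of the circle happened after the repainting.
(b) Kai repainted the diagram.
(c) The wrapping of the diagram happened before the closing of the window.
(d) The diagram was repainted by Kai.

(a)

(a) Entailed — the narrative places the repainting before the drawing.
(b) Not entailed — Kai repainted the door, not the diagram; the diagram belongs to the wrapping event.
(c) Not entailed — the narrative places the closing before the wrapping, not after.
(d) Not entailed — Kai repainted the door, not the diagram; the diagram belongs to the wrapping event.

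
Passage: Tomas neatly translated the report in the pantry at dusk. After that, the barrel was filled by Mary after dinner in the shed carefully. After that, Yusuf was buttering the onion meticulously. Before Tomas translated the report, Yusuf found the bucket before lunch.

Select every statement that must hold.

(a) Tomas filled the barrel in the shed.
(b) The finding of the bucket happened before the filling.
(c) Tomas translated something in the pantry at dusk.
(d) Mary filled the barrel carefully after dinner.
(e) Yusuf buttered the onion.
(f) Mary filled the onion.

(b), (c), (d)

(a) Not entailed — the passage has Mary filling the barrel, not Tomas.
(b) Entailed — the narrative places the finding before the filling.
(c) Entailed — the original entails any weakening of itself; this just drops 'neatly' and generalizes the patient.
(d) Entailed — every conjunct here is already in the original filling event.
(e) Not entailed — 'was buttering' is progressive on an accomplishment; it does not entail the completed 'buttered'.
(f) Not entailed — Mary filled the barrel, not the onion; the onion belongs to the buttering event.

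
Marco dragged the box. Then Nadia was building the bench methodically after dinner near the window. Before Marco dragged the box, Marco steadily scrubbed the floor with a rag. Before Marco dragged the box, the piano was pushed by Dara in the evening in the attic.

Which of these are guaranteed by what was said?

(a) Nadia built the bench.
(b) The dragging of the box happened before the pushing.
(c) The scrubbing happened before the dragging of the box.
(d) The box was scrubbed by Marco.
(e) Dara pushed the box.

(c)

(a) Not entailed — 'was building' is progressive on an accomplishment; it does not entail the completed 'built'.
(b) Not entailed — the narrative places the pushing before the dragging, not after.
(c) Entailed — the narrative places the scrubbing before the dragging.
(d) Not entailed — Marco scrubbed the floor, not the box; the box belongs to the dragging event.
(e) Not entailed — Dara pushed the piano, not the box; the box belongs to the dragging event.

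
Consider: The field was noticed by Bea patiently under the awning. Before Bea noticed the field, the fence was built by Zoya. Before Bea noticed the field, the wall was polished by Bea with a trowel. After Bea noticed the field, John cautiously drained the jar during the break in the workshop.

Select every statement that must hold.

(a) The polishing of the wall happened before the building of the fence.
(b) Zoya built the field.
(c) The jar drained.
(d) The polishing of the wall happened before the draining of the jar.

(c), (d)

(a) Not entailed — the narrative doesn't order the polishing relative to the building.
(b) Not entailed — Zoya built the fence, not the field; the field belongs to the noticing event.
(c) Entailed — 'John drained the jar' is causative; it entails the inchoative 'the jar drained'.
(d) Entailed — the narrative places the polishing before the draining.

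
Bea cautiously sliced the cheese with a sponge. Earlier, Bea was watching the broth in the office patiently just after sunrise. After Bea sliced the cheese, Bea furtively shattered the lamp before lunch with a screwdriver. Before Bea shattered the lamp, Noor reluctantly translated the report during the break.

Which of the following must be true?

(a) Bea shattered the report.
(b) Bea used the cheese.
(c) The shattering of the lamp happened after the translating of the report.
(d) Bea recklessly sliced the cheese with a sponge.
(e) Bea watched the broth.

(c), (e)

(a) Not entailed — Bea shattered the lamp, not the report; the report belongs to the translating event.
(b) Not entailed — the cheese is the patient, not an instrument — Bea used a sponge.
(c) Entailed — the narrative places the translating before the shattering.
(d) Not entailed — 'recklessly' adds a manner not in (and inconsistent with) the original.
(e) Entailed — 'watch' is an activity; 'was watching' entails that some watching happened, so 'watched' holds.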